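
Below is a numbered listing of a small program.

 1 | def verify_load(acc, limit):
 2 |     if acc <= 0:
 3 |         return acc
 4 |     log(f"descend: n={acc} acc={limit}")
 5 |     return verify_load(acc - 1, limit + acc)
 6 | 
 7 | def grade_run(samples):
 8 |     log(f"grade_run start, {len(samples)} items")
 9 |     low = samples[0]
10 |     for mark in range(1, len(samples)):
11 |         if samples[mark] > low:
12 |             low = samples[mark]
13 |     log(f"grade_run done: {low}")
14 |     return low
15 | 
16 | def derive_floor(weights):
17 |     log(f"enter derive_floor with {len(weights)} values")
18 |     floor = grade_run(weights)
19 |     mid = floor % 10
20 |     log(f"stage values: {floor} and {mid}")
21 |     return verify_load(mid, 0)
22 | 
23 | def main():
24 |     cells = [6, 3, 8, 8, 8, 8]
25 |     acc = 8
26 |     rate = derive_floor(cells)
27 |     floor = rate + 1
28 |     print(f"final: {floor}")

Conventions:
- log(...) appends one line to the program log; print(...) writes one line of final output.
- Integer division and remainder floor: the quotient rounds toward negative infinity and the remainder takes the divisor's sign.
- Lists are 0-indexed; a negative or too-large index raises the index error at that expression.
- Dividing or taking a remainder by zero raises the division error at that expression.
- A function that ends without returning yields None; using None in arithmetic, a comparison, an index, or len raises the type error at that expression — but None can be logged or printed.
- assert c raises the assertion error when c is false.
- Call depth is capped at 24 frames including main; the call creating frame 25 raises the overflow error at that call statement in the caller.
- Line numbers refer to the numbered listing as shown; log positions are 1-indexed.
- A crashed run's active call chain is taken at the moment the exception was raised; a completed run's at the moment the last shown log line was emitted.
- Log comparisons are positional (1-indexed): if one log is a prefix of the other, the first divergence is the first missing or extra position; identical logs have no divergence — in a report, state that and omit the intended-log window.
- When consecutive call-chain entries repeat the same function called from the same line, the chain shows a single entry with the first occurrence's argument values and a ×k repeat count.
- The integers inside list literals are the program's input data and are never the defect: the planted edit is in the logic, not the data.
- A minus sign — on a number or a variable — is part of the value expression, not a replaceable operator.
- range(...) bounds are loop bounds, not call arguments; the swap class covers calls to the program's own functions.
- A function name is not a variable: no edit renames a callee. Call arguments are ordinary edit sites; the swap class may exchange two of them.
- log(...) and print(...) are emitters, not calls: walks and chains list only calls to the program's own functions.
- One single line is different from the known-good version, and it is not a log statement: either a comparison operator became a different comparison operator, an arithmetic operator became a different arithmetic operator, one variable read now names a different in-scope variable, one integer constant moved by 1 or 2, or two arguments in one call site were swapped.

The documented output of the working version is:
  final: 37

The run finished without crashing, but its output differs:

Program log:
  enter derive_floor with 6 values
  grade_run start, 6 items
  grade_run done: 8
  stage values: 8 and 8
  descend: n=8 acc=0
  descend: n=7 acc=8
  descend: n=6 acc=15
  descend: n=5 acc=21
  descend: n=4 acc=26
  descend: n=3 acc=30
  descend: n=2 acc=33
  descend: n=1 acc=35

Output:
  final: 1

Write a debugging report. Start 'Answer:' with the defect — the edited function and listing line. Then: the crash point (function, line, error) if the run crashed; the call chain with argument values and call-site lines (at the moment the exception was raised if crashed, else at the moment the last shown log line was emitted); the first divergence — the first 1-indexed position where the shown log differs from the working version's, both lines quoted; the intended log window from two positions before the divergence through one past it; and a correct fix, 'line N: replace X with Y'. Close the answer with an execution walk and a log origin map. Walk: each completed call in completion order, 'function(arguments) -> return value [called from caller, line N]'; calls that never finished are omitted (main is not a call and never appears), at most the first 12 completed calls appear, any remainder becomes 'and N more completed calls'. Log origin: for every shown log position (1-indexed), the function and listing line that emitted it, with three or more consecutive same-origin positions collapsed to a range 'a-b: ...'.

Answer: the defect is in verify_load at line 3.
The tell: Every logged value matches the working version; the printed result is what differs.
Call chain: main -> derive_floor([6, 3, 8, 8, 8, 8]) (called at line 26) -> verify_load(8, 0) (called at line 21) -> verify_load(7, 8) (called at line 5) ×7.
First divergence: there is none — every log position agrees.
Execution walk:
  grade_run([6, 3, 8, 8, 8, 8]) -> 8  [called from derive_floor, line 18]
  verify_load(0, 36) -> 0  [called from verify_load, line 5]
  verify_load(1, 35) -> 0  [called from verify_load, line 5]
  verify_load(2, 33) -> 0  [called from verify_load, line 5]
  verify_load(3, 30) -> 0  [called from verify_load, line 5]
  verify_load(4, 26) -> 0  [called from verify_load, line 5]
  verify_load(5, 21) -> 0  [called from verify_load, line 5]
  verify_load(6, 15) -> 0  [called from verify_load, line 5]
  verify_load(7, 8) -> 0  [called from verify_load, line 5]
  verify_load(8, 0) -> 0  [called from derive_floor, line 21]
  derive_floor([6, 3, 8, 8, 8, 8]) -> 0  [called from main, line 26]
Log line origins:
  1: emitted by derive_floor (line 17)
  2: emitted by grade_run (line 8)
  3: emitted by grade_run (line 13)
  4: emitted by derive_floor (line 20)
  5-12: emitted by verify_load (line 4)
A correct fix: line 3: replace `acc` with `limit`.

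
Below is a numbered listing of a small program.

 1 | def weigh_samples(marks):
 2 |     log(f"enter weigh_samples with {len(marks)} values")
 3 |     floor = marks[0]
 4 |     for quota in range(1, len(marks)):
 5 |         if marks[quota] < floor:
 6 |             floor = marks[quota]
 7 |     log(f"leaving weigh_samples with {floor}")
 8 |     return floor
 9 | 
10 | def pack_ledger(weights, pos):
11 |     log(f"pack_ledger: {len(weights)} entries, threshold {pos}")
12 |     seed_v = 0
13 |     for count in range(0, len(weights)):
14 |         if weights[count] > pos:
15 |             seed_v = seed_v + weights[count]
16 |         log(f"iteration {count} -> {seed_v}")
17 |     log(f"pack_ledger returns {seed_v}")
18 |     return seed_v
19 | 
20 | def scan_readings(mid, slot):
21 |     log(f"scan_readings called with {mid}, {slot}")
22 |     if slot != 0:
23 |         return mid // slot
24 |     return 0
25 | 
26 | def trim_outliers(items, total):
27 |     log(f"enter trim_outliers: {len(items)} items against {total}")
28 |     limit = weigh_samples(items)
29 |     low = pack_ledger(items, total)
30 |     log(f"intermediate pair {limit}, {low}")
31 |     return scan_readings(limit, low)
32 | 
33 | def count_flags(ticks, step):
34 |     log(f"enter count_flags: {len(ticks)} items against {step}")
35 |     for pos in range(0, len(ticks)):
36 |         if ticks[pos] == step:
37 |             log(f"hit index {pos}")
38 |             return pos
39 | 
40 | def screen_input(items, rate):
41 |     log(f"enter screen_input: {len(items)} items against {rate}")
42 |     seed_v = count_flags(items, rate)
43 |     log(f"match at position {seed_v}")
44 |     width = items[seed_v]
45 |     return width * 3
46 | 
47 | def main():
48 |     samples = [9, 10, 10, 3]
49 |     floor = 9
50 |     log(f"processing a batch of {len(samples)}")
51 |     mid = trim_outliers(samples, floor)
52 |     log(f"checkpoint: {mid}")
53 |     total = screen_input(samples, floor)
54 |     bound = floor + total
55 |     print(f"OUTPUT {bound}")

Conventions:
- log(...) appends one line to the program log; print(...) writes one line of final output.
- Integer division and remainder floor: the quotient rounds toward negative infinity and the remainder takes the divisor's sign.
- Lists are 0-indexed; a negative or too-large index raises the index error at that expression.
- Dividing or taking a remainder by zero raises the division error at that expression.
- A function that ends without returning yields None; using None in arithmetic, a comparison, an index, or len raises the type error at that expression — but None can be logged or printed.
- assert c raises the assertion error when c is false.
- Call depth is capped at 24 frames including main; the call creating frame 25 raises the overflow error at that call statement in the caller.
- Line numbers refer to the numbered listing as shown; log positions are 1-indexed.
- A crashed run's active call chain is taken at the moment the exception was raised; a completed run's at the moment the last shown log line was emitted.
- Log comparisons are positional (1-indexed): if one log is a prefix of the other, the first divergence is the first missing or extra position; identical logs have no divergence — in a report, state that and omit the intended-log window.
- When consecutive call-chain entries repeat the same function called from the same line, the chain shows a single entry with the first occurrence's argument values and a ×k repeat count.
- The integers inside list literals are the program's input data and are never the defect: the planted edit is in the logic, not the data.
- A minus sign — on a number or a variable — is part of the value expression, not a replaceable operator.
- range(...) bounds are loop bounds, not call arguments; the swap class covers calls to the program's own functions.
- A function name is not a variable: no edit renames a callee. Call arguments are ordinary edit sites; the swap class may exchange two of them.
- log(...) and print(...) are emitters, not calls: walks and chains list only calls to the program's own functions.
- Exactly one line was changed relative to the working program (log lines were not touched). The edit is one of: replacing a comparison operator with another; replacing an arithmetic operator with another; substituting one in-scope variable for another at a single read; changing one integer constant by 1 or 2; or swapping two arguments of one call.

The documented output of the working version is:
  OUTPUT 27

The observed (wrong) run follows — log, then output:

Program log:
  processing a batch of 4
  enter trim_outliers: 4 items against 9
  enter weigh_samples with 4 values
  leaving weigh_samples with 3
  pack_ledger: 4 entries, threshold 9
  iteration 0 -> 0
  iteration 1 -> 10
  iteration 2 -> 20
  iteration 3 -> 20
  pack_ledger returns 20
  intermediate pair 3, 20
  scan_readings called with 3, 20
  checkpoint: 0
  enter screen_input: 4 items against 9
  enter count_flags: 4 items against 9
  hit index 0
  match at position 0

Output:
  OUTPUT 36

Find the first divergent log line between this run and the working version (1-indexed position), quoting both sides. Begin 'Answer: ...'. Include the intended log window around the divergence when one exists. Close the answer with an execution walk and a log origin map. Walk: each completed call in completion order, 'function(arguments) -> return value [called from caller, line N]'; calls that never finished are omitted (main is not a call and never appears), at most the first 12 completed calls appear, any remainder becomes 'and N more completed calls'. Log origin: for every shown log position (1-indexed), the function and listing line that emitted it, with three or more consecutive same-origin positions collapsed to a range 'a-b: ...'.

Answer: none; the two logs match at every position.
Execution walk:
  weigh_samples([9, 10, 10, 3]) -> 3  [called from trim_outliers, line 28]
  pack_ledger([9, 10, 10, 3], 9) -> 20  [called from trim_outliers, line 29]
  scan_readings(3, 20) -> 0  [called from trim_outliers, line 31]
  trim_outliers([9, 10, 10, 3], 9) -> 0  [called from main, line 51]
  count_flags([9, 10, 10, 3], 9) -> 0  [called from screen_input, line 42]
  screen_input([9, 10, 10, 3], 9) -> 27  [called from main, line 53]
Log origins:
  1 — main, line 50
  2 — trim_outliers, line 27
  3 — weigh_samples, line 2
  4 — weigh_samples, line 7
  5 — pack_ledger, line 11
  6-9 — pack_ledger, line 16
  10 — pack_ledger, line 17
  11 — trim_outliers, line 30
  12 — scan_readings, line 21
  13 — main, line 52
  14 — screen_input, line 41
  15 — count_flags, line 34
  16 — count_flags, line 37
  17 — screen_input, line 43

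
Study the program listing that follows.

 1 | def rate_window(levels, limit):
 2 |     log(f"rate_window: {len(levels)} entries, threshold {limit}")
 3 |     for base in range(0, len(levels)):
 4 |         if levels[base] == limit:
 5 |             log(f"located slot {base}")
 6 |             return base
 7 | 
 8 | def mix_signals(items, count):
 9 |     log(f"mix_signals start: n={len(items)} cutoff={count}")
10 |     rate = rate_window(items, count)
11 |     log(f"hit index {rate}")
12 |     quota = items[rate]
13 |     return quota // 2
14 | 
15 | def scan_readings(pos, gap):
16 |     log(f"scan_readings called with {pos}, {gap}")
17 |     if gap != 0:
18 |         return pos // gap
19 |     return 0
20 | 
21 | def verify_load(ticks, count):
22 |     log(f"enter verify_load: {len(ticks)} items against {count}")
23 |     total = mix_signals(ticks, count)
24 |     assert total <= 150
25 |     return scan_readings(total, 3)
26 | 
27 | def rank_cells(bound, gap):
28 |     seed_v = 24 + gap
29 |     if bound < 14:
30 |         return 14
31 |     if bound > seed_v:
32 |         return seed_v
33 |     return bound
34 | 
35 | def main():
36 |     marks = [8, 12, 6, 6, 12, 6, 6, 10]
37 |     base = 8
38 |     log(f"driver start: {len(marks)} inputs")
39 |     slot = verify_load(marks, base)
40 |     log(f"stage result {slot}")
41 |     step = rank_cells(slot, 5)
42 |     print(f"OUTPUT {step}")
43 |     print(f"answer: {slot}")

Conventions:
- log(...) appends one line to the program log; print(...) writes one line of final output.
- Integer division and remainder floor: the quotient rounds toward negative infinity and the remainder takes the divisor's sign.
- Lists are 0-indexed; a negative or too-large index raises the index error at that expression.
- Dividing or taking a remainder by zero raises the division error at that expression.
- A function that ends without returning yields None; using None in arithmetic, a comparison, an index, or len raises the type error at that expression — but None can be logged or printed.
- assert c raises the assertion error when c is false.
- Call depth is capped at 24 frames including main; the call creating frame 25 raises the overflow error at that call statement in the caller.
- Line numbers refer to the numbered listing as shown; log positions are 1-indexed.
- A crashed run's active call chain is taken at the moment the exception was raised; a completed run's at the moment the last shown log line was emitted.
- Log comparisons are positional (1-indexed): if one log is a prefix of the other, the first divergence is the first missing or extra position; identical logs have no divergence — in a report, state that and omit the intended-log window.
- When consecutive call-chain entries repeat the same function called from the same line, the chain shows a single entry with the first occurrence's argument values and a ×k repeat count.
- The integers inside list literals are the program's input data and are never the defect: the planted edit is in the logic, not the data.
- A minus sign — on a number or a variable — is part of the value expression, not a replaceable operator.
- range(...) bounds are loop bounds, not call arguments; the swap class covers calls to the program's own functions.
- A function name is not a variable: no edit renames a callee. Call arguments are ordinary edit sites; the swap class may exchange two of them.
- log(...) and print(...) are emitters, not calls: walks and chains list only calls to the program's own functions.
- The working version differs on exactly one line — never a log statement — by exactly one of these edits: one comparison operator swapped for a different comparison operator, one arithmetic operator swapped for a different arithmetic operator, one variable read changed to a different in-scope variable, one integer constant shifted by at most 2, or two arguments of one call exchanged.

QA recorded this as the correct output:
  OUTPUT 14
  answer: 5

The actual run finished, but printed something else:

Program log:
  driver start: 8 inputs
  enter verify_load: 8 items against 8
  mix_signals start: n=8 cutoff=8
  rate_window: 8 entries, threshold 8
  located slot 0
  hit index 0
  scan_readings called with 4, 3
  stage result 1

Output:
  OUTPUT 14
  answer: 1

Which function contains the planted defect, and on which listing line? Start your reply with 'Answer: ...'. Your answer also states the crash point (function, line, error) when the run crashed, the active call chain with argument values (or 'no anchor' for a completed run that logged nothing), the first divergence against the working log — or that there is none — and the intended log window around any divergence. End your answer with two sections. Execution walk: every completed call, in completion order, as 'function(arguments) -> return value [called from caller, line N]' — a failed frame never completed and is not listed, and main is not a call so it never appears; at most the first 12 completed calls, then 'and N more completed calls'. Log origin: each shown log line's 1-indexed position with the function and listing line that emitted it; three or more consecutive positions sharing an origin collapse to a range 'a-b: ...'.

Answer: the defect is in mix_signals at line 13.
Key observation: The log first diverges at position 7: the faulty run prints 'scan_readings called with 4, 3' where the working version prints 'scan_readings called with 16, 3'.
Call chain: main.
First divergence: position 7 — shown 'scan_readings called with 4, 3', intended 'scan_readings called with 16, 3'.
Intended log window:
  5: located slot 0
  6: hit index 0
  7: scan_readings called with 16, 3
  8: stage result 5
Execution walk:
  rate_window([8, 12, 6, 6, 12, 6, 6, 10], 8) -> 0  [called from mix_signals, line 10]
  mix_signals([8, 12, 6, 6, 12, 6, 6, 10], 8) -> 4  [called from verify_load, line 23]
  scan_readings(4, 3) -> 1  [called from verify_load, line 25]
  verify_load([8, 12, 6, 6, 12, 6, 6, 10], 8) -> 1  [called from main, line 39]
  rank_cells(1, 5) -> 14  [called from main, line 41]
Origin of each log line:
  1 — main, line 38
  2 — verify_load, line 22
  3 — mix_signals, line 9
  4 — rate_window, line 2
  5 — rate_window, line 5
  6 — mix_signals, line 11
  7 — scan_readings, line 16
  8 — main, line 40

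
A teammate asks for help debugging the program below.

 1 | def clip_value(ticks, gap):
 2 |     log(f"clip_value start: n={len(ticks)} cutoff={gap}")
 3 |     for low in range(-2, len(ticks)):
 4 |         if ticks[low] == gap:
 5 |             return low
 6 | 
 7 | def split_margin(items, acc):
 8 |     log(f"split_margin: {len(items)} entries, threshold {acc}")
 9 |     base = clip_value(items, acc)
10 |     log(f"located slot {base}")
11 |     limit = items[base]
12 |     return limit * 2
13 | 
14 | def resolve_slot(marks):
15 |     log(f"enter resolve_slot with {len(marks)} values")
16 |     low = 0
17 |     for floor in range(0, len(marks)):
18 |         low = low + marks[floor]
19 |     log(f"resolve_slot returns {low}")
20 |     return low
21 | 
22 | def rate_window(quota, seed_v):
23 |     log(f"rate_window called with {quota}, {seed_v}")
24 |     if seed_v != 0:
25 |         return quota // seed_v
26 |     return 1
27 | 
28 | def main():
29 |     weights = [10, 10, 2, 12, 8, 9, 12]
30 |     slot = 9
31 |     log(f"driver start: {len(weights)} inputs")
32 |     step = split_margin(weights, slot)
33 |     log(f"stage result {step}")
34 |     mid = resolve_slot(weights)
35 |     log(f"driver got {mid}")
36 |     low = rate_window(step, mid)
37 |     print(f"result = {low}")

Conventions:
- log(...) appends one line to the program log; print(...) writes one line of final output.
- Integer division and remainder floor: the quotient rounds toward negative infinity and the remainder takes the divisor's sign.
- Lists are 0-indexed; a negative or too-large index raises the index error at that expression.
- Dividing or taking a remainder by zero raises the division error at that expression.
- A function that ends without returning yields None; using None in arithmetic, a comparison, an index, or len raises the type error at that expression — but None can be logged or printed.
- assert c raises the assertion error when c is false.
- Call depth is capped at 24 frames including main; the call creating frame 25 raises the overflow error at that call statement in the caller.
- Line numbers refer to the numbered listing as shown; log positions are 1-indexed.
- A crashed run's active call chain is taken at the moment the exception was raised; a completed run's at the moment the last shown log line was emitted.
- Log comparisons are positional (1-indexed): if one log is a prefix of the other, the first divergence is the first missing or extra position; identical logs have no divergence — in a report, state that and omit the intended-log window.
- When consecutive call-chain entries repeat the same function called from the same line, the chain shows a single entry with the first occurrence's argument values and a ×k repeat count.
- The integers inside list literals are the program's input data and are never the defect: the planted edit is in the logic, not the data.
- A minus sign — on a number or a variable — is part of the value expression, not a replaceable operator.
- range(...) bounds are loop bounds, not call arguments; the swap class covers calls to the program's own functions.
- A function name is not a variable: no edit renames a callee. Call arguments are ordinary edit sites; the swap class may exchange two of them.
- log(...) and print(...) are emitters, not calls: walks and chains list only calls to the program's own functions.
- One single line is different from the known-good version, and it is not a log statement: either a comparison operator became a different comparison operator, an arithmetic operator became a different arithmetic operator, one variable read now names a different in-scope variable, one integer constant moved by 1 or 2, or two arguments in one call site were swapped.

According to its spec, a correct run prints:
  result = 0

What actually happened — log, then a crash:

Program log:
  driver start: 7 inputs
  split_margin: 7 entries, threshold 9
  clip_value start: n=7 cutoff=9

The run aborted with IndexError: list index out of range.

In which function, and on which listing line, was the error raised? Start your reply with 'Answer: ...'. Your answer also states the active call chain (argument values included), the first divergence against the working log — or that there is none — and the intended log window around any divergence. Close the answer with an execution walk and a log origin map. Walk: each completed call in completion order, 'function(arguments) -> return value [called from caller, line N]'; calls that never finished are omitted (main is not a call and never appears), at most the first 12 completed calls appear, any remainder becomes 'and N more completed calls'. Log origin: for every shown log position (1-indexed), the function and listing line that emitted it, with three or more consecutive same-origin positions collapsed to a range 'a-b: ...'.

Answer: the error was raised in clip_value, line 4.
Key observation: A complete run would log 'located slot 5' next, but this one stopped at 3 lines.
Call chain: main -> split_margin([10, 10, 2, 12, 8, 9, 12], 9) (called at line 32) -> clip_value([10, 10, 2, 12, 8, 9, 12], 9) (called at line 9).
First divergence: position 4 — the faulty run's log ends after 3 lines; the working version continues with 'located slot 5'.
Intended log window:
  2: split_margin: 7 entries, threshold 9
  3: clip_value start: n=7 cutoff=9
  4: located slot 5
  5: stage result 18
Execution walk:
  (no call completed)
Origin of each log line:
  1: emitted by main (line 31)
  2: emitted by split_margin (line 8)
  3: emitted by clip_value (line 2)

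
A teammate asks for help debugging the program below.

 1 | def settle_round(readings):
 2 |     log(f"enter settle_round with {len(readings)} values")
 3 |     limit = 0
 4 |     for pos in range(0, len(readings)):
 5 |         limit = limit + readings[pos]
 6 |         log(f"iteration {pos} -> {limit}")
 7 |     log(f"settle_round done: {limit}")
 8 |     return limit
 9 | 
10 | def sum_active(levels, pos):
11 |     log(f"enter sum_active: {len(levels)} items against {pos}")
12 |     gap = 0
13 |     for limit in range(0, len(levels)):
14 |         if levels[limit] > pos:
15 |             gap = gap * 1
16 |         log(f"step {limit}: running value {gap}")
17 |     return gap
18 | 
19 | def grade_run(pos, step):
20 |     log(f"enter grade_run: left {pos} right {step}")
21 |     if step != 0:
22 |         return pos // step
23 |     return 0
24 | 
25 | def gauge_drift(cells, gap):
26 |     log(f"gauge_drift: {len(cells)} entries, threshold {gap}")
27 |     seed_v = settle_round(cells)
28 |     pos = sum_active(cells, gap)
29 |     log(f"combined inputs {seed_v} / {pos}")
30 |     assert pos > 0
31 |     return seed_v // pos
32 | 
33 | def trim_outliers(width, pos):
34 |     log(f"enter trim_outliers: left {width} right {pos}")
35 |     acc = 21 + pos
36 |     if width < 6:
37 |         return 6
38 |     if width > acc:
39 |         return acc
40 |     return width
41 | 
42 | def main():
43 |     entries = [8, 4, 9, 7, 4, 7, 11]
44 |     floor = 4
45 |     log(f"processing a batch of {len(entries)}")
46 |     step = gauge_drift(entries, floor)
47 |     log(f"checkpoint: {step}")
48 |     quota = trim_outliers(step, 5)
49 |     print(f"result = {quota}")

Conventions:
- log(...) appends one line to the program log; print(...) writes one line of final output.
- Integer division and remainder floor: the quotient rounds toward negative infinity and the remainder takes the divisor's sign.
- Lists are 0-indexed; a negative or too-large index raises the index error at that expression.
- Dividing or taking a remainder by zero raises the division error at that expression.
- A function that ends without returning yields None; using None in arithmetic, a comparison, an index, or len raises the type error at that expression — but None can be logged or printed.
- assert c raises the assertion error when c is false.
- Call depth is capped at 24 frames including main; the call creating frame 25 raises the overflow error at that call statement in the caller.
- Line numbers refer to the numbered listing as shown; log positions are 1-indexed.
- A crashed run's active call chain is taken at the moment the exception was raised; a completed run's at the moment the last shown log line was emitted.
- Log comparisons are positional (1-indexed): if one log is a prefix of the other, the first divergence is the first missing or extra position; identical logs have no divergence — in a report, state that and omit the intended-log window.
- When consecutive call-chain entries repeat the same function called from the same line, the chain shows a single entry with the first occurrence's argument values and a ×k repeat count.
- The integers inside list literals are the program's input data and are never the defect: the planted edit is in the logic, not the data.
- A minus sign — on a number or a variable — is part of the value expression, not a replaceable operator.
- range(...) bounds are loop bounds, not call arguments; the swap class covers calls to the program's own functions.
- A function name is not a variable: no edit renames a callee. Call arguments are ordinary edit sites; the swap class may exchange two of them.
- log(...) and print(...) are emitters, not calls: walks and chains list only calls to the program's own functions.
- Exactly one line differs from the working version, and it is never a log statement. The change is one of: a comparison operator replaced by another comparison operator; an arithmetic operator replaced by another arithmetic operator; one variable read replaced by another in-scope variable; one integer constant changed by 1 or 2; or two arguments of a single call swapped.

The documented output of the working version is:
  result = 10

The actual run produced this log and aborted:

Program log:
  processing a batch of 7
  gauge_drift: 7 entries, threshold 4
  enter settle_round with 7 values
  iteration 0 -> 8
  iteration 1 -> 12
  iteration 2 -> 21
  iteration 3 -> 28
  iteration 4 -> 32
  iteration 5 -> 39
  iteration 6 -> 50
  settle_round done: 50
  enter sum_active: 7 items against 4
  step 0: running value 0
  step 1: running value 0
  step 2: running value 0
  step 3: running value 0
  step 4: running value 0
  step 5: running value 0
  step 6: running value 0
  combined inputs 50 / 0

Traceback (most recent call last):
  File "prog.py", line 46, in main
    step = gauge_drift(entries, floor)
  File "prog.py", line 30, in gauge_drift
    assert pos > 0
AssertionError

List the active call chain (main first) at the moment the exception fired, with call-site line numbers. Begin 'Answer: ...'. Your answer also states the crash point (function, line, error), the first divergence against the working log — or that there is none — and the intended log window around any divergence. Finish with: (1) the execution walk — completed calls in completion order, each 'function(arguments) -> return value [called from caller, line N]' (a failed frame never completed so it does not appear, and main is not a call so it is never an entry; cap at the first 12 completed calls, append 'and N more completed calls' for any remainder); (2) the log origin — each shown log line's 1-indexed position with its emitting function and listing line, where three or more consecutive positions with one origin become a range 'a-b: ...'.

Answer: main -> gauge_drift (called at line 46).
Key fact: Everything matches until log position 13, which reads 'step 0: running value 0' in place of 'step 0: running value 1'.
Crash: gauge_drift, line 30, AssertionError.
First divergence: at position 13 the run shows 'step 0: running value 0' where the working version logs 'step 0: running value 1'.
Intended log window:
  11: settle_round done: 50
  12: enter sum_active: 7 items against 4
  13: step 0: running value 1
  14: step 1: running value 1
Execution walk:
  settle_round([8, 4, 9, 7, 4, 7, 11]) -> 50  [called from gauge_drift, line 27]
  sum_active([8, 4, 9, 7, 4, 7, 11], 4) -> 0  [called from gauge_drift, line 28]
Log origin:
  1: emitted by main (line 45)
  2: emitted by gauge_drift (line 26)
  3: emitted by settle_round (line 2)
  4-10: emitted by settle_round (line 6)
  11: emitted by settle_round (line 7)
  12: emitted by sum_active (line 11)
  13-19: emitted by sum_active (line 16)
  20: emitted by gauge_drift (line 29)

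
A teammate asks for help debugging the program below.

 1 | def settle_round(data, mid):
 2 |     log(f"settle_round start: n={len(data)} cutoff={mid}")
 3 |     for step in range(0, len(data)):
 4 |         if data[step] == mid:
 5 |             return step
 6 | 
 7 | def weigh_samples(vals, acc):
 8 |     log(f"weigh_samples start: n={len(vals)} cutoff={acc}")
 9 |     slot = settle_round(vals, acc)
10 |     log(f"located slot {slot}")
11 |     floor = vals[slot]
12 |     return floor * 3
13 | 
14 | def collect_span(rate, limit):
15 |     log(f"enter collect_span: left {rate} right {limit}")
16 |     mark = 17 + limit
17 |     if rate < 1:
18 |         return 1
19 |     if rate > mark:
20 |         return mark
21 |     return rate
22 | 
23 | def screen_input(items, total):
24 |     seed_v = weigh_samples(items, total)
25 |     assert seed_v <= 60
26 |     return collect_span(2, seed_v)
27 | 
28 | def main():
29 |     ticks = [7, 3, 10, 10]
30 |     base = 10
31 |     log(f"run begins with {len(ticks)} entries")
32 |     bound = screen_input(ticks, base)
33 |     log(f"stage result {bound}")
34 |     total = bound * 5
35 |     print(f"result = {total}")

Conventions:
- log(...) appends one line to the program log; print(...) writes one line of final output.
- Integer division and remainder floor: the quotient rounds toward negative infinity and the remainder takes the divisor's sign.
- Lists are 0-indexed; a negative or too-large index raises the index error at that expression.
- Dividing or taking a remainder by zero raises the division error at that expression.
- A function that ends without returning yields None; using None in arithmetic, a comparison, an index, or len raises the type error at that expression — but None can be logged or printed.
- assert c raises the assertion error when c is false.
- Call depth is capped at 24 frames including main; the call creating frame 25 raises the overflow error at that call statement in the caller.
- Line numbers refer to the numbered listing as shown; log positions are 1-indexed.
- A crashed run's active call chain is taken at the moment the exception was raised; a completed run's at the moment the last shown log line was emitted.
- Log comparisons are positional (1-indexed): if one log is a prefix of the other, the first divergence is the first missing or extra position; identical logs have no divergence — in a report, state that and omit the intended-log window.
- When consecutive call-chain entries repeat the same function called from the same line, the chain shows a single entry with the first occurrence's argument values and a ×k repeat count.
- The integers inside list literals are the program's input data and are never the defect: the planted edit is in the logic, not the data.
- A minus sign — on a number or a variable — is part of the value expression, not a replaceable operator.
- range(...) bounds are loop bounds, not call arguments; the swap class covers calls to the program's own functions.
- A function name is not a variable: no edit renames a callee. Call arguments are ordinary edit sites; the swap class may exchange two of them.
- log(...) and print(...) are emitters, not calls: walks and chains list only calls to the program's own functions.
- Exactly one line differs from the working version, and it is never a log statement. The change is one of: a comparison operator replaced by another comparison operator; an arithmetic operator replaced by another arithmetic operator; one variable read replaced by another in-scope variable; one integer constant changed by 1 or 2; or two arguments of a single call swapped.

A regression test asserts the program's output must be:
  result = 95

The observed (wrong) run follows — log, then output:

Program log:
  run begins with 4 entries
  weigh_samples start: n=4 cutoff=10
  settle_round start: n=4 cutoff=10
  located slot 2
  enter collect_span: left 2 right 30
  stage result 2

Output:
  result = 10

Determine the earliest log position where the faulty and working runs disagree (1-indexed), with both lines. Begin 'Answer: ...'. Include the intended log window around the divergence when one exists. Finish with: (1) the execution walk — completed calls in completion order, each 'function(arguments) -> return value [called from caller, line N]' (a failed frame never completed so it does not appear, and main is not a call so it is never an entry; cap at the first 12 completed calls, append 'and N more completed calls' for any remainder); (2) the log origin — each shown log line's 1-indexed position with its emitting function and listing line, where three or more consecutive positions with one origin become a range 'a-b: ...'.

Answer: position 5 — shown 'enter collect_span: left 2 right 30', intended 'enter collect_span: left 30 right 2'.
Intended log window:
  3: settle_round start: n=4 cutoff=10
  4: located slot 2
  5: enter collect_span: left 30 right 2
  6: stage result 19
Execution walk:
  settle_round([7, 3, 10, 10], 10) -> 2  [called from weigh_samples, line 9]
  weigh_samples([7, 3, 10, 10], 10) -> 30  [called from screen_input, line 24]
  collect_span(2, 30) -> 2  [called from screen_input, line 26]
  screen_input([7, 3, 10, 10], 10) -> 2  [called from main, line 32]
Origin of each log line:
  1: emitted by main (line 31)
  2: emitted by weigh_samples (line 8)
  3: emitted by settle_round (line 2)
  4: emitted by weigh_samples (line 10)
  5: emitted by collect_span (line 15)
  6: emitted by main (line 33)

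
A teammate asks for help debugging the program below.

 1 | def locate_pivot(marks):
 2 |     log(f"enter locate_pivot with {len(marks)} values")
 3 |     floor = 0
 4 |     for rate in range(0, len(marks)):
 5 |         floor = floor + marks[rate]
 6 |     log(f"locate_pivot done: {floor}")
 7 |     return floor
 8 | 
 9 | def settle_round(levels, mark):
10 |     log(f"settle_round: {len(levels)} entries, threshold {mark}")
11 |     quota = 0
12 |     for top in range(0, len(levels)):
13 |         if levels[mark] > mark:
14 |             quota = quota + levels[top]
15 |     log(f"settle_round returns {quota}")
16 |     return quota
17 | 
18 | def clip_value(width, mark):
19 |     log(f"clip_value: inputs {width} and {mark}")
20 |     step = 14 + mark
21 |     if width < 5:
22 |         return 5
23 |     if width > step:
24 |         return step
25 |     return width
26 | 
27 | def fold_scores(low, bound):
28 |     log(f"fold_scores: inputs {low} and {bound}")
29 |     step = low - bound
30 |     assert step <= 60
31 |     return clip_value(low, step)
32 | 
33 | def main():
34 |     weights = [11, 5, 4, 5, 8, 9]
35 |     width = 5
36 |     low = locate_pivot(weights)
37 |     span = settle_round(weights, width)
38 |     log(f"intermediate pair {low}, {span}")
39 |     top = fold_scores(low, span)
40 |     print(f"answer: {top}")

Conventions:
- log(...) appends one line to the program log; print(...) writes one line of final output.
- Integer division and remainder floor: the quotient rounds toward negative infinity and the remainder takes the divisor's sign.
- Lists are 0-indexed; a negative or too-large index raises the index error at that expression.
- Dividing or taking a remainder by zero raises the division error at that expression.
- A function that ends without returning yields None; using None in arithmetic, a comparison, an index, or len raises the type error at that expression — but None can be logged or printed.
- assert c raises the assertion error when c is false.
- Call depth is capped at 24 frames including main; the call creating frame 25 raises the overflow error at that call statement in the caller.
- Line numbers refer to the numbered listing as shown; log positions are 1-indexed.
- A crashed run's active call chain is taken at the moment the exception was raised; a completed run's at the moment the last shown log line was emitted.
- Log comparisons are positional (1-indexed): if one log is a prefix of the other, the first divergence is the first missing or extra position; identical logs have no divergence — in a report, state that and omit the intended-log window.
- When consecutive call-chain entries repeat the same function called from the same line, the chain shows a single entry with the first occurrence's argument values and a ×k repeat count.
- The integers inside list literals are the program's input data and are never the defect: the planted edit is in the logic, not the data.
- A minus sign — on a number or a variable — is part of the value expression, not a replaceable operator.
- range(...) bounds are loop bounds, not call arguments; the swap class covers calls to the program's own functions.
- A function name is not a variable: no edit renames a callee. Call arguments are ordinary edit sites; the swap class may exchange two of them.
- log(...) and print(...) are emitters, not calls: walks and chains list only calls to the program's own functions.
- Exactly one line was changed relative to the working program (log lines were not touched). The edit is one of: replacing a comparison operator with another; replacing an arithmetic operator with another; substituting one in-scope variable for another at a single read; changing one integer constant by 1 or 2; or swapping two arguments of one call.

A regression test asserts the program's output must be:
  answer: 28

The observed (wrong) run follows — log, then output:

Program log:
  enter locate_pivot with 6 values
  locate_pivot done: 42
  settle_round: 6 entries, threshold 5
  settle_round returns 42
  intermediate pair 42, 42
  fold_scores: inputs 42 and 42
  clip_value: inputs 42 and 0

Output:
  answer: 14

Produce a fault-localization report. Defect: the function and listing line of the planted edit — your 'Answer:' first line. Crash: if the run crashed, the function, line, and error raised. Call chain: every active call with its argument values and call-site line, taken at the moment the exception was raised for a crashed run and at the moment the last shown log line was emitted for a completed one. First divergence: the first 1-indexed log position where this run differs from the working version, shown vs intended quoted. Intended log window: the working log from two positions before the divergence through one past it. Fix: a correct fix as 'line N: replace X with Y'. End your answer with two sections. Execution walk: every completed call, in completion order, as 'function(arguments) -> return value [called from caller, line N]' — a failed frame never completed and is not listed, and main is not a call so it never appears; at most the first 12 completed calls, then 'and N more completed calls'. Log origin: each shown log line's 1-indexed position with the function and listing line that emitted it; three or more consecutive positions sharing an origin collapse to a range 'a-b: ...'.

Answer: the defect is in settle_round at line 13.
The tell: Everything matches until log position 4, which reads 'settle_round returns 42' in place of 'settle_round returns 28'.
Call chain: main -> fold_scores(42, 42) (called at line 39) -> clip_value(42, 0) (called at line 31).
First divergence: position 4 — the shown line 'settle_round returns 42' should read 'settle_round returns 28'.
Intended log window:
  2: locate_pivot done: 42
  3: settle_round: 6 entries, threshold 5
  4: settle_round returns 28
  5: intermediate pair 42, 28
Execution walk:
  locate_pivot([11, 5, 4, 5, 8, 9]) -> 42  [called from main, line 36]
  settle_round([11, 5, 4, 5, 8, 9], 5) -> 42  [called from main, line 37]
  clip_value(42, 0) -> 14  [called from fold_scores, line 31]
  fold_scores(42, 42) -> 14  [called from main, line 39]
Log origins:
  1: logged in locate_pivot at line 2
  2: logged in locate_pivot at line 6
  3: logged in settle_round at line 10
  4: logged in settle_round at line 15
  5: logged in main at line 38
  6: logged in fold_scores at line 28
  7: logged in clip_value at line 19
A correct fix: line 13: replace `levels[mark]` with `levels[top]`.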